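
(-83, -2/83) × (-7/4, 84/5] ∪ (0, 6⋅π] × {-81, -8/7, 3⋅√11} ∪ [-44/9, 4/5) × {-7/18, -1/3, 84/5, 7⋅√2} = ((-83, -2/83) × (-7/4, 84/5]) ∪ ([-44/9, 4/5) × {-7/18, -1/3, 84/5, 7⋅√2}) ∪ ((0, 6⋅π] × {-81, -8/7, 3⋅√11})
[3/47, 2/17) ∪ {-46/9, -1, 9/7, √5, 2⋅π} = {-46/9, -1, 9/7, √5, 2⋅π} ∪ [3/47, 2/17)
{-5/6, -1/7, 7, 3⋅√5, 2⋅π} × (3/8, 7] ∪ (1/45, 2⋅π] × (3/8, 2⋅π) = ((1/45, 2⋅π] × (3/8, 2⋅π)) ∪ ({-5/6, -1/7, 7, 3⋅√5, 2⋅π} × (3/8, 7])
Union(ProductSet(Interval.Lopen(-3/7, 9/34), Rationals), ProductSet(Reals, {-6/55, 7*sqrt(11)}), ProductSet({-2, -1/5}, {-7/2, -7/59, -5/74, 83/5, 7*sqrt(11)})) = Union(ProductSet({-2, -1/5}, {-7/2, -7/59, -5/74, 83/5, 7*sqrt(11)}), ProductSet(Interval.Lopen(-3/7, 9/34), Rationals), ProductSet(Reals, {-6/55, 7*sqrt(11)}))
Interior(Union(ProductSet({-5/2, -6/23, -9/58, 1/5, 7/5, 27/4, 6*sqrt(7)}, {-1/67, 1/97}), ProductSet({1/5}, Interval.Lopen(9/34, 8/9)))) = EmptySet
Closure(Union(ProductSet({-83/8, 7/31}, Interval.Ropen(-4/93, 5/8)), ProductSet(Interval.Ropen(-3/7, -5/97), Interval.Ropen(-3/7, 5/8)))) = Union(ProductSet({-83/8, 7/31}, Interval(-4/93, 5/8)), ProductSet({-3/7, -5/97}, Interval(-3/7, 5/8)), ProductSet(Interval(-3/7, -5/97), {-3/7, 5/8}), ProductSet(Interval.Ropen(-3/7, -5/97), Interval.Ropen(-3/7, 5/8)))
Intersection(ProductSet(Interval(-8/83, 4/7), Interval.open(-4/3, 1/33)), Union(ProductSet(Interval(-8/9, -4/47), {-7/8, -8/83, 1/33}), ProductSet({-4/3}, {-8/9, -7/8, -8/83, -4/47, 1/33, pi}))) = ProductSet(Interval(-8/83, -4/47), {-7/8, -8/83})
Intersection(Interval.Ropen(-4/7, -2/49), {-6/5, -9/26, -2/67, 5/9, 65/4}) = {-9/26}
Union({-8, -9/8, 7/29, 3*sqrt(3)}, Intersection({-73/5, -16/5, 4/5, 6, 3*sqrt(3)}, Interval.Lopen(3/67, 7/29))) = {-8, -9/8, 7/29, 3*sqrt(3)}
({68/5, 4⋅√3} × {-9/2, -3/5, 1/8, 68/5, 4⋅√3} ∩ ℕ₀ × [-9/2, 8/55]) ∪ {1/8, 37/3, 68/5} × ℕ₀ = {1/8, 37/3, 68/5} × ℕ₀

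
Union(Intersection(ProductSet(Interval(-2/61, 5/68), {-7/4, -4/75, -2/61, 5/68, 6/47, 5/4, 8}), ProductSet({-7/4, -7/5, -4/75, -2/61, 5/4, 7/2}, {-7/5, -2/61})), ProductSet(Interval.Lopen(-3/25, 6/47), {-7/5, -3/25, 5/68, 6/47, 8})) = Union(ProductSet({-2/61}, {-2/61}), ProductSet(Interval.Lopen(-3/25, 6/47), {-7/5, -3/25, 5/68, 6/47, 8}))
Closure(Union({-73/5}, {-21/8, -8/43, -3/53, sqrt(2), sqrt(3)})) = {-73/5, -21/8, -8/43, -3/53, sqrt(2), sqrt(3)}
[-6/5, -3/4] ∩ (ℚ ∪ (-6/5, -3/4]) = [-6/5, -3/4] ∪ (ℚ ∩ [-6/5, -3/4])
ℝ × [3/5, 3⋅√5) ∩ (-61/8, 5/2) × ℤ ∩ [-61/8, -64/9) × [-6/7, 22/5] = (-61/8, -64/9) × {1, 2, 3, 4}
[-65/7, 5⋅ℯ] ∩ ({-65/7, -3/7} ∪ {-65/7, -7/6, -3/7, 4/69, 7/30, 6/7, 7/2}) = {-65/7, -7/6, -3/7, 4/69, 7/30, 6/7, 7/2}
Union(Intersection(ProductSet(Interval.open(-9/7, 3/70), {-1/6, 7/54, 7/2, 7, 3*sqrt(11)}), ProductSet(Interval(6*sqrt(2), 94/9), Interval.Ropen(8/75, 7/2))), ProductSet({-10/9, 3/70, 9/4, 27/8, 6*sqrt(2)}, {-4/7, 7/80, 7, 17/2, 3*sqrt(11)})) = ProductSet({-10/9, 3/70, 9/4, 27/8, 6*sqrt(2)}, {-4/7, 7/80, 7, 17/2, 3*sqrt(11)})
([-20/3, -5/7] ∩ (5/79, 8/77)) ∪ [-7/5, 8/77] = [-7/5, 8/77]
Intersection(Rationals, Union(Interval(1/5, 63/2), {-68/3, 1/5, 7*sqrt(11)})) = Union({-68/3}, Intersection(Interval(1/5, 63/2), Rationals))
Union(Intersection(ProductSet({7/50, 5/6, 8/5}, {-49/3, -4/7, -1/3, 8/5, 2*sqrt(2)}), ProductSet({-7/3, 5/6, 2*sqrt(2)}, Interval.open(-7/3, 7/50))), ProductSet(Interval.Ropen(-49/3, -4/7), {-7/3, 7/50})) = Union(ProductSet({5/6}, {-4/7, -1/3}), ProductSet(Interval.Ropen(-49/3, -4/7), {-7/3, 7/50}))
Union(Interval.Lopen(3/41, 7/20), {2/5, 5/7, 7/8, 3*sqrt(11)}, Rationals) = Union({3*sqrt(11)}, Interval(3/41, 7/20), Rationals)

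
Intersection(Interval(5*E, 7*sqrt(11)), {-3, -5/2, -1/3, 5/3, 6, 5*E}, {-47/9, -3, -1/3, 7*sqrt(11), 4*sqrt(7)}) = EmptySet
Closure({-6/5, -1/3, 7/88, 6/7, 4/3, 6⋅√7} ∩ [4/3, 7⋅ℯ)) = {4/3, 6⋅√7}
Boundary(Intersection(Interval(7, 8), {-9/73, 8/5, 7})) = {7}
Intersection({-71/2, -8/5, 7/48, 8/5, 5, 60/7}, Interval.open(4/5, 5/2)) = {8/5}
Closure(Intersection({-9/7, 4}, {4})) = {4}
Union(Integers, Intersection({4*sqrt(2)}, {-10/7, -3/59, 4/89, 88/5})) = Integers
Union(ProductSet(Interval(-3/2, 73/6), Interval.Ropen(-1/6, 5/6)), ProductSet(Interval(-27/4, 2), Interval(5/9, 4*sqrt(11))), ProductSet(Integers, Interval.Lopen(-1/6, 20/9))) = Union(ProductSet(Integers, Interval.Lopen(-1/6, 20/9)), ProductSet(Interval(-27/4, 2), Interval(5/9, 4*sqrt(11))), ProductSet(Interval(-3/2, 73/6), Interval.Ropen(-1/6, 5/6)))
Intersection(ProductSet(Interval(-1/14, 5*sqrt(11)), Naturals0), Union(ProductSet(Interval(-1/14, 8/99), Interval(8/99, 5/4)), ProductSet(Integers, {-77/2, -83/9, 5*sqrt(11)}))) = ProductSet(Interval(-1/14, 8/99), Range(1, 2, 1))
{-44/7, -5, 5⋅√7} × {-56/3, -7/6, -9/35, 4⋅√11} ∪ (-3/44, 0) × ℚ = ((-3/44, 0) × ℚ) ∪ ({-44/7, -5, 5⋅√7} × {-56/3, -7/6, -9/35, 4⋅√11})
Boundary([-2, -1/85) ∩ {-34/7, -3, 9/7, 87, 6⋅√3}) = ∅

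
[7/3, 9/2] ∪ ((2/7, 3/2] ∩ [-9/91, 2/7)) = [7/3, 9/2]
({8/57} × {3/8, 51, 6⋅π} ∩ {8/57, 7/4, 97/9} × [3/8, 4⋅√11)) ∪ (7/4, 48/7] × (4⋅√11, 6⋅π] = ({8/57} × {3/8}) ∪ ((7/4, 48/7] × (4⋅√11, 6⋅π])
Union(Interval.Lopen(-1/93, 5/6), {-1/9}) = Union({-1/9}, Interval.Lopen(-1/93, 5/6))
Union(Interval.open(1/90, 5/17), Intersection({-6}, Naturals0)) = Interval.open(1/90, 5/17)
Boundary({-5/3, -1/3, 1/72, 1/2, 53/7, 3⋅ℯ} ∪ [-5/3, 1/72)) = {-5/3, 1/72, 1/2, 53/7, 3⋅ℯ}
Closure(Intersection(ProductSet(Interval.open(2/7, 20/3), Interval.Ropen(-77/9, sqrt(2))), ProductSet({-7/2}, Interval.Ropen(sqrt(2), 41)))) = EmptySet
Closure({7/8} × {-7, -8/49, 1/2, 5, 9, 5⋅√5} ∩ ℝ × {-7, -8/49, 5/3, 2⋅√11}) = {7/8} × {-7, -8/49}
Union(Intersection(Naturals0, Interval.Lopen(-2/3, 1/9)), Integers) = Integers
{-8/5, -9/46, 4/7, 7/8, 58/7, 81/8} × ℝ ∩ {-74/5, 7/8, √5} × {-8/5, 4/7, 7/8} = {7/8} × {-8/5, 4/7, 7/8}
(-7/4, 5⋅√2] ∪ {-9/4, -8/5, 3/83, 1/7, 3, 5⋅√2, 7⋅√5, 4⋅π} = {-9/4, 7⋅√5, 4⋅π} ∪ (-7/4, 5⋅√2]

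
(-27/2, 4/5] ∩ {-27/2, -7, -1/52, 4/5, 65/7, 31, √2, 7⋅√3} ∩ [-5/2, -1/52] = {-1/52}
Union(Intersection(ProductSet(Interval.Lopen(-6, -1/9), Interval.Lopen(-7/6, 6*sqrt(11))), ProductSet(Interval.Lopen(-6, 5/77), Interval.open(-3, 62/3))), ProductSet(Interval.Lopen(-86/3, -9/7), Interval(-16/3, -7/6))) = Union(ProductSet(Interval.Lopen(-86/3, -9/7), Interval(-16/3, -7/6)), ProductSet(Interval.Lopen(-6, -1/9), Interval.Lopen(-7/6, 6*sqrt(11))))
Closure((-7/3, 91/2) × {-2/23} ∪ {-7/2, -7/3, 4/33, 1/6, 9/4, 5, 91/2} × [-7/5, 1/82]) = ([-7/3, 91/2] × {-2/23}) ∪ ({-7/2, -7/3, 4/33, 1/6, 9/4, 5, 91/2} × [-7/5, 1/82])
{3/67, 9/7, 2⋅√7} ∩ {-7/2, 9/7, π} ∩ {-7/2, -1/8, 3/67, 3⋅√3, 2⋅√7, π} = ∅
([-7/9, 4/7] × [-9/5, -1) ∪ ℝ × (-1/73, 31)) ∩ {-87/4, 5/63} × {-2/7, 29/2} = {-87/4, 5/63} × {29/2}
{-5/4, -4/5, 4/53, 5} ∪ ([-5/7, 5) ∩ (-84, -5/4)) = {-5/4, -4/5, 4/53, 5}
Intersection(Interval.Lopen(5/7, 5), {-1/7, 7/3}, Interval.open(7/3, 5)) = EmptySet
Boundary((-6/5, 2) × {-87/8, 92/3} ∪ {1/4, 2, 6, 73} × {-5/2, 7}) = ({1/4, 2, 6, 73} × {-5/2, 7}) ∪ ([-6/5, 2] × {-87/8, 92/3})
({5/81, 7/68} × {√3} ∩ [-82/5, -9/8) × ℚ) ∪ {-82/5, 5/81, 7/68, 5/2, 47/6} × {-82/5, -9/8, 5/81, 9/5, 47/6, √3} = {-82/5, 5/81, 7/68, 5/2, 47/6} × {-82/5, -9/8, 5/81, 9/5, 47/6, √3}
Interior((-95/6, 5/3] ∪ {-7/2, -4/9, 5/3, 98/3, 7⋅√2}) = (-95/6, 5/3)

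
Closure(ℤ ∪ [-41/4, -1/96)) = ℤ ∪ [-41/4, -1/96]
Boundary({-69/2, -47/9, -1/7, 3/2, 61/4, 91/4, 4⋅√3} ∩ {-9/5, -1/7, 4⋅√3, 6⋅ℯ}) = {-1/7, 4⋅√3}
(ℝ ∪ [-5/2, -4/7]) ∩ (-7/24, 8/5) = (-7/24, 8/5)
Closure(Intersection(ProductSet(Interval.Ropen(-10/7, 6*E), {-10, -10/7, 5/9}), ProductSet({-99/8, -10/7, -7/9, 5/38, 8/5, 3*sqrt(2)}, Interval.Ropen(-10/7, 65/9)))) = ProductSet({-10/7, -7/9, 5/38, 8/5, 3*sqrt(2)}, {-10/7, 5/9})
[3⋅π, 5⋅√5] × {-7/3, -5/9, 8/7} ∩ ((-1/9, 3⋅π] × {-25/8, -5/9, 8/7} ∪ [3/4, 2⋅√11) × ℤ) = {3⋅π} × {-5/9, 8/7}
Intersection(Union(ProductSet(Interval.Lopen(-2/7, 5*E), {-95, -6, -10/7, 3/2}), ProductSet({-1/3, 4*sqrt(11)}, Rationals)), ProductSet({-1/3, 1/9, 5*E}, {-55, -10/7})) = Union(ProductSet({-1/3}, {-55, -10/7}), ProductSet({1/9, 5*E}, {-10/7}))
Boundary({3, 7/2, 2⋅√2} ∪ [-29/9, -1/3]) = {-29/9, -1/3, 3, 7/2, 2⋅√2}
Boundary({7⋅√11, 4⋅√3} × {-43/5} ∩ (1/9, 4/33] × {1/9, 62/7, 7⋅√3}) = ∅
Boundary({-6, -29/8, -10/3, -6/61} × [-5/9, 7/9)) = {-6, -29/8, -10/3, -6/61} × [-5/9, 7/9]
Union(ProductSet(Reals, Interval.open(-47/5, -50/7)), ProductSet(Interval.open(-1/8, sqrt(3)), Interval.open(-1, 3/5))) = Union(ProductSet(Interval.open(-1/8, sqrt(3)), Interval.open(-1, 3/5)), ProductSet(Reals, Interval.open(-47/5, -50/7)))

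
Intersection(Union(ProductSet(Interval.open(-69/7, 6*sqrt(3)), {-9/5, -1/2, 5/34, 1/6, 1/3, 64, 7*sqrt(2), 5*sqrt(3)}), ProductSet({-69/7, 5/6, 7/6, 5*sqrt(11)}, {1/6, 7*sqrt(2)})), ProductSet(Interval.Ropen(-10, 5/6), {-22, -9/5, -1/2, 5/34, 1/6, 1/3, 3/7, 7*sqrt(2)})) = Union(ProductSet({-69/7}, {1/6, 7*sqrt(2)}), ProductSet(Interval.open(-69/7, 5/6), {-9/5, -1/2, 5/34, 1/6, 1/3, 7*sqrt(2)}))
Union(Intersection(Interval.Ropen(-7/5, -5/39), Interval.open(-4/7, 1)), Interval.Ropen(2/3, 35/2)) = Union(Interval.open(-4/7, -5/39), Interval.Ropen(2/3, 35/2))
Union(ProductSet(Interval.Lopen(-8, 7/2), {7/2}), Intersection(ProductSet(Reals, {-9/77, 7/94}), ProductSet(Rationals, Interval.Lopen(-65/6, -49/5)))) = ProductSet(Interval.Lopen(-8, 7/2), {7/2})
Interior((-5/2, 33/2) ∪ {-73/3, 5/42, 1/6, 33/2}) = (-5/2, 33/2)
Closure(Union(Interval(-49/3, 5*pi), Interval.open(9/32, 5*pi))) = Interval(-49/3, 5*pi)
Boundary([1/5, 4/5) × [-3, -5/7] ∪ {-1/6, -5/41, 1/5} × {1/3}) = ({-1/6, -5/41, 1/5} × {1/3}) ∪ ({1/5, 4/5} × [-3, -5/7]) ∪ ([1/5, 4/5] × {-3, -5/7})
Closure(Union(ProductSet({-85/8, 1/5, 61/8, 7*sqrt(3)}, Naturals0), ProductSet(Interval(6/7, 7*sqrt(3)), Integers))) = Union(ProductSet({-85/8, 1/5, 61/8, 7*sqrt(3)}, Naturals0), ProductSet(Interval(6/7, 7*sqrt(3)), Integers))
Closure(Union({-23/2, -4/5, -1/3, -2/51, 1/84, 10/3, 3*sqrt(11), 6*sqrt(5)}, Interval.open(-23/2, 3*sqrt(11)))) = Union({6*sqrt(5)}, Interval(-23/2, 3*sqrt(11)))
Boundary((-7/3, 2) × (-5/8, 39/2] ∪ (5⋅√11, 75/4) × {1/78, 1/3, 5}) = ({-7/3, 2} × [-5/8, 39/2]) ∪ ([-7/3, 2] × {-5/8, 39/2}) ∪ ([5⋅√11, 75/4] × {1/78, 1/3, 5})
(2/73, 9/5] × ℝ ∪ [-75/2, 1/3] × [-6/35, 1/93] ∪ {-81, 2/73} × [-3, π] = ((2/73, 9/5] × ℝ) ∪ ({-81, 2/73} × [-3, π]) ∪ ([-75/2, 1/3] × [-6/35, 1/93])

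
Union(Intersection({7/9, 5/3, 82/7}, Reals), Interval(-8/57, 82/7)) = Interval(-8/57, 82/7)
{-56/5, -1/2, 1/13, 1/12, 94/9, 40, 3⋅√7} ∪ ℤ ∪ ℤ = ℤ ∪ {-56/5, -1/2, 1/13, 1/12, 94/9, 3⋅√7}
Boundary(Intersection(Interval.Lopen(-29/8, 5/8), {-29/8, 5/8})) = {5/8}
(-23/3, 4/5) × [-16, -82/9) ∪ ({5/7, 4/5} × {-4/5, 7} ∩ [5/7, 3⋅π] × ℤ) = ({5/7, 4/5} × {7}) ∪ ((-23/3, 4/5) × [-16, -82/9))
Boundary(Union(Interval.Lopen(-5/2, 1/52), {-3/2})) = {-5/2, 1/52}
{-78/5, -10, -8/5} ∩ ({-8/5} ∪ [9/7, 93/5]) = {-8/5}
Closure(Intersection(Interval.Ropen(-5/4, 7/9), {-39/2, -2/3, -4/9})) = {-2/3, -4/9}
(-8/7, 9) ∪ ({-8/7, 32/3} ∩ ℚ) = [-8/7, 9) ∪ {32/3}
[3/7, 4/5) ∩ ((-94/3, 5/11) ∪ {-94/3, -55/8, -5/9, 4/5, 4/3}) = [3/7, 5/11)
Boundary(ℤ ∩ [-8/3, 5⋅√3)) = {-2, -1, …, 8}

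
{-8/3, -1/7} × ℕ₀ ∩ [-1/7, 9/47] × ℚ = {-1/7} × ℕ₀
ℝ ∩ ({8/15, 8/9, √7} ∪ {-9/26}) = {-9/26, 8/15, 8/9, √7}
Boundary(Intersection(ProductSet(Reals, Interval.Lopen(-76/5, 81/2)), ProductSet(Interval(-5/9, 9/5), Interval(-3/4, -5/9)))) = Union(ProductSet({-5/9, 9/5}, Interval(-3/4, -5/9)), ProductSet(Interval(-5/9, 9/5), {-3/4, -5/9}))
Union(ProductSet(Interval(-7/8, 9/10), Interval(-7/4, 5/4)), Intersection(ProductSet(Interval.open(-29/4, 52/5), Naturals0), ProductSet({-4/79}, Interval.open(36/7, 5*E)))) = Union(ProductSet({-4/79}, Range(6, 14, 1)), ProductSet(Interval(-7/8, 9/10), Interval(-7/4, 5/4)))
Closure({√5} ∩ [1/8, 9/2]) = {√5}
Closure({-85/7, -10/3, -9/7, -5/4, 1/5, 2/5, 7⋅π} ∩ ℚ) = {-85/7, -10/3, -9/7, -5/4, 1/5, 2/5}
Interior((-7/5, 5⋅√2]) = (-7/5, 5⋅√2)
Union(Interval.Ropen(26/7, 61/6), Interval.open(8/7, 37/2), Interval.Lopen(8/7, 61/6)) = Interval.open(8/7, 37/2)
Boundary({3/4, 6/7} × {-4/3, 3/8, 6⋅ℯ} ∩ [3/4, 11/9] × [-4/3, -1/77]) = {3/4, 6/7} × {-4/3}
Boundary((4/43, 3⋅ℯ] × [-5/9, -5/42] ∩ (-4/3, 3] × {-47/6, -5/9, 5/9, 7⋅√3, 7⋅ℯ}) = [4/43, 3] × {-5/9}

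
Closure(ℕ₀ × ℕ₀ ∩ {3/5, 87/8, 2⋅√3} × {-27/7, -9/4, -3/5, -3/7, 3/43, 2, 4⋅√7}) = ∅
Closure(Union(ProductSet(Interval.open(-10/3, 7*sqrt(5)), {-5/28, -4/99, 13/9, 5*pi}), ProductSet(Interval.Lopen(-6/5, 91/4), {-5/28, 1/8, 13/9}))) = Union(ProductSet(Interval(-10/3, 7*sqrt(5)), {-5/28, -4/99, 13/9, 5*pi}), ProductSet(Interval(-6/5, 91/4), {-5/28, 1/8, 13/9}))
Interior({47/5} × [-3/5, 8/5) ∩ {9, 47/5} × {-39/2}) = ∅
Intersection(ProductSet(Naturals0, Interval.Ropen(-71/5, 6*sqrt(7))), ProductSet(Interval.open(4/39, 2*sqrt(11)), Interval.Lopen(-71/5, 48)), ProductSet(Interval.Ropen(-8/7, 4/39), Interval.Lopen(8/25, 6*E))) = EmptySet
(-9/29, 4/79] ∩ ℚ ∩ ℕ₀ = {0}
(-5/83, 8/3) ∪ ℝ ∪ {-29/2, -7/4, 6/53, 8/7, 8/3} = (-∞, ∞)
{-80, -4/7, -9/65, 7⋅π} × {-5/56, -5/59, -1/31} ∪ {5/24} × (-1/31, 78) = ({5/24} × (-1/31, 78)) ∪ ({-80, -4/7, -9/65, 7⋅π} × {-5/56, -5/59, -1/31})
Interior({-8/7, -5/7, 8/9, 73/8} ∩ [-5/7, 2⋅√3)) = ∅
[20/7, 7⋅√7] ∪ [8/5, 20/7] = [8/5, 7⋅√7]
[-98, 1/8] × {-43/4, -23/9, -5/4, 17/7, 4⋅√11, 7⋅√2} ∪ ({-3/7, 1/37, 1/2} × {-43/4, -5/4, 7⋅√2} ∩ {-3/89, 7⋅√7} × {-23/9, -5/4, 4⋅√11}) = [-98, 1/8] × {-43/4, -23/9, -5/4, 17/7, 4⋅√11, 7⋅√2}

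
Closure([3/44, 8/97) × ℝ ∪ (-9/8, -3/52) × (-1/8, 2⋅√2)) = ([3/44, 8/97] × ℝ) ∪ ({-9/8, -3/52} × [-1/8, 2⋅√2]) ∪ ([-9/8, -3/52] × {-1/8, 2⋅√2}) ∪ ((-9/8, -3/52) × (-1/8, 2⋅√2))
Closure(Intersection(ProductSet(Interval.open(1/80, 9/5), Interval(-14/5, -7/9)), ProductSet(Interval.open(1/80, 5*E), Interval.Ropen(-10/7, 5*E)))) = ProductSet(Interval(1/80, 9/5), Interval(-10/7, -7/9))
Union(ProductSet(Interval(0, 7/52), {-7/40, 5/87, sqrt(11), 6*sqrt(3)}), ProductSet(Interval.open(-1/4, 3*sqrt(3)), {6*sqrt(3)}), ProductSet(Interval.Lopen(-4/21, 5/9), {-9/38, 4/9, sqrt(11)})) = Union(ProductSet(Interval.open(-1/4, 3*sqrt(3)), {6*sqrt(3)}), ProductSet(Interval.Lopen(-4/21, 5/9), {-9/38, 4/9, sqrt(11)}), ProductSet(Interval(0, 7/52), {-7/40, 5/87, sqrt(11), 6*sqrt(3)}))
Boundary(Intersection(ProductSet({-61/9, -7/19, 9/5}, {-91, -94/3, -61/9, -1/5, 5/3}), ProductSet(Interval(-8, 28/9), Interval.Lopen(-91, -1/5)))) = ProductSet({-61/9, -7/19, 9/5}, {-94/3, -61/9, -1/5})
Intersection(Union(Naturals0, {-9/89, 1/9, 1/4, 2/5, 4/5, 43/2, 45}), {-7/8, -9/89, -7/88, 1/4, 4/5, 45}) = {-9/89, 1/4, 4/5, 45}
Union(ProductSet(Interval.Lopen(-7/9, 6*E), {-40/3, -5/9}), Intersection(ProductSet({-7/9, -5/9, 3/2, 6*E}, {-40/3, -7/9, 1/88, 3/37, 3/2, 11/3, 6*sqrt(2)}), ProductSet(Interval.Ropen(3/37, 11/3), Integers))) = ProductSet(Interval.Lopen(-7/9, 6*E), {-40/3, -5/9})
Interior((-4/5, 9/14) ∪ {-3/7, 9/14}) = (-4/5, 9/14)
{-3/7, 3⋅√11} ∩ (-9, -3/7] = {-3/7}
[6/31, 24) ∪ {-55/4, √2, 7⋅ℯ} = {-55/4} ∪ [6/31, 24)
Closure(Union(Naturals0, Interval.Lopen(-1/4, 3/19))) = Union(Complement(Naturals0, Interval.open(-1/4, 3/19)), Interval(-1/4, 3/19), Naturals0)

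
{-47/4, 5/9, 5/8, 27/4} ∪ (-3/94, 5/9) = {-47/4, 5/8, 27/4} ∪ (-3/94, 5/9]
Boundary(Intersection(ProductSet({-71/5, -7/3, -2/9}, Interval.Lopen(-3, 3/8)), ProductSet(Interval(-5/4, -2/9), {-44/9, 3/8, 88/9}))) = ProductSet({-2/9}, {3/8})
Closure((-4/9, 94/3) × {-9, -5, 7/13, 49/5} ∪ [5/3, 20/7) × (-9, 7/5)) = ({5/3, 20/7} × [-9, 7/5]) ∪ ([5/3, 20/7] × {-9, 7/5}) ∪ ([-4/9, 94/3] × {-9, -5, 7/13, 49/5}) ∪ ([5/3, 20/7) × (-9, 7/5))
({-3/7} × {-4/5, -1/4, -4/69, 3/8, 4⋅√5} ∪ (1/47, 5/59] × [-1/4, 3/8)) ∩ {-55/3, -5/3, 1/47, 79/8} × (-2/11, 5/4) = ∅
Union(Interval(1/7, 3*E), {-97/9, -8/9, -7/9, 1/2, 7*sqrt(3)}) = Union({-97/9, -8/9, -7/9, 7*sqrt(3)}, Interval(1/7, 3*E))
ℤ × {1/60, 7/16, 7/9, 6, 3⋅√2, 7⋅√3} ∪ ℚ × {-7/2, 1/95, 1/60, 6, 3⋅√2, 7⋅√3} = (ℤ × {1/60, 7/16, 7/9, 6, 3⋅√2, 7⋅√3}) ∪ (ℚ × {-7/2, 1/95, 1/60, 6, 3⋅√2, 7⋅√3})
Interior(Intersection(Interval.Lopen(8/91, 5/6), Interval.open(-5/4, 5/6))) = Interval.open(8/91, 5/6)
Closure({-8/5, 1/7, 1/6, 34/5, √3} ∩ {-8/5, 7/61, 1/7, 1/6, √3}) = {-8/5, 1/7, 1/6, √3}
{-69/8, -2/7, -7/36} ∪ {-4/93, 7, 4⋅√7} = {-69/8, -2/7, -7/36, -4/93, 7, 4⋅√7}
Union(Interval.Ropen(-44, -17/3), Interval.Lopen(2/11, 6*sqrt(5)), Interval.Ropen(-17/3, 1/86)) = Union(Interval.Ropen(-44, 1/86), Interval.Lopen(2/11, 6*sqrt(5)))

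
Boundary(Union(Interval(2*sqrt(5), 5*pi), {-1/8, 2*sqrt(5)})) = {-1/8, 2*sqrt(5), 5*pi}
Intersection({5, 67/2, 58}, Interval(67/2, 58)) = {67/2, 58}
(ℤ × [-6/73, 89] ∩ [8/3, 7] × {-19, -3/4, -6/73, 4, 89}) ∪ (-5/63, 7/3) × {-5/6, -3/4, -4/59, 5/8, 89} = ({3, 4, …, 7} × {-6/73, 4, 89}) ∪ ((-5/63, 7/3) × {-5/6, -3/4, -4/59, 5/8, 89})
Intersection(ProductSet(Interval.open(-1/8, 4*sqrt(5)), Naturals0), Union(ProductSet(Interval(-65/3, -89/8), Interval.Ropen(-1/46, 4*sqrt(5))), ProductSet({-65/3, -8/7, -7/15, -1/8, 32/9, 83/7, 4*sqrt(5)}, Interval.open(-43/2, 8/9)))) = ProductSet({32/9}, Range(0, 1, 1))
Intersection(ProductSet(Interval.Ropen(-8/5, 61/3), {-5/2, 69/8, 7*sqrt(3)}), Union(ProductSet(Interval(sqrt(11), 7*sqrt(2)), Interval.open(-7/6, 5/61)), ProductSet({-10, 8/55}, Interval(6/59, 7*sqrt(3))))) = ProductSet({8/55}, {69/8, 7*sqrt(3)})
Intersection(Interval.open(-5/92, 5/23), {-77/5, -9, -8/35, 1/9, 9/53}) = {1/9, 9/53}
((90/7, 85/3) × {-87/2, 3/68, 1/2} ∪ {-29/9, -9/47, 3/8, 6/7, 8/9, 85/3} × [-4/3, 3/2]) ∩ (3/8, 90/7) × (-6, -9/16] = {6/7, 8/9} × [-4/3, -9/16]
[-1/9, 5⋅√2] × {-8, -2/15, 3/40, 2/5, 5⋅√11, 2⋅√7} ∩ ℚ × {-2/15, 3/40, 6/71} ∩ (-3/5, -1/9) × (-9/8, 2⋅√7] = ∅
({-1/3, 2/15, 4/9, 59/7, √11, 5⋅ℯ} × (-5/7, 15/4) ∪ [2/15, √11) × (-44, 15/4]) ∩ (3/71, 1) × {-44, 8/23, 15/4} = [2/15, 1) × {8/23, 15/4}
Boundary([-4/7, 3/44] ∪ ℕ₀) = {-4/7, 3/44} ∪ (ℕ₀ \ (-4/7, 3/44))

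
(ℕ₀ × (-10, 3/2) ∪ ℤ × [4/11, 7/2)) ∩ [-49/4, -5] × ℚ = {-12, -11, …, -5} × (ℚ ∩ [4/11, 7/2))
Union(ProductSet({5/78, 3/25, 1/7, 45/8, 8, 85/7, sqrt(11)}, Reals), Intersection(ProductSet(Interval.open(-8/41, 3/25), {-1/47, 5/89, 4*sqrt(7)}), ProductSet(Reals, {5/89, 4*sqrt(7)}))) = Union(ProductSet({5/78, 3/25, 1/7, 45/8, 8, 85/7, sqrt(11)}, Reals), ProductSet(Interval.open(-8/41, 3/25), {5/89, 4*sqrt(7)}))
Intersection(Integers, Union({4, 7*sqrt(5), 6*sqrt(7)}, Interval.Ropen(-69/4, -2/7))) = Union({4}, Range(-17, 0, 1))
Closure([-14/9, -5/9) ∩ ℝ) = [-14/9, -5/9]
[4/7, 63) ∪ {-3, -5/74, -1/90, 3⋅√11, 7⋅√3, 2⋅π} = {-3, -5/74, -1/90} ∪ [4/7, 63)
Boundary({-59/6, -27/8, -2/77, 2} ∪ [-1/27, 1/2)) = {-59/6, -27/8, -1/27, 1/2, 2}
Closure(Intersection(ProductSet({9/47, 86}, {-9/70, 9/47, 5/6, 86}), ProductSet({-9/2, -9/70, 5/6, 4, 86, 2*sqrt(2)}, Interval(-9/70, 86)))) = ProductSet({86}, {-9/70, 9/47, 5/6, 86})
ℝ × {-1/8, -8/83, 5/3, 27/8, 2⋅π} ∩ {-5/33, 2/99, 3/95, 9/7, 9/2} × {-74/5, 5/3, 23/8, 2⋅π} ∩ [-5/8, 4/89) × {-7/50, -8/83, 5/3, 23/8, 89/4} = {-5/33, 2/99, 3/95} × {5/3}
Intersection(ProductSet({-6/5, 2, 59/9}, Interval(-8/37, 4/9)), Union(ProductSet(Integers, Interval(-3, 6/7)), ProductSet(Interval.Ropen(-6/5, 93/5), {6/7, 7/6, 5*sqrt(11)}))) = ProductSet({2}, Interval(-8/37, 4/9))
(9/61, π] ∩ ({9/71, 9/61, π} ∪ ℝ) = (9/61, π]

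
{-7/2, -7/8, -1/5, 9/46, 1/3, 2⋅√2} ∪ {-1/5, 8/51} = {-7/2, -7/8, -1/5, 8/51, 9/46, 1/3, 2⋅√2}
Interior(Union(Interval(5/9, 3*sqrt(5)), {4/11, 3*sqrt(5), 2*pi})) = Interval.open(5/9, 3*sqrt(5))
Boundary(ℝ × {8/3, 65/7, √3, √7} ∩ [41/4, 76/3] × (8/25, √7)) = [41/4, 76/3] × {√3}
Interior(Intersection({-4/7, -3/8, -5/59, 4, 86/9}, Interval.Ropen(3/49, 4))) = EmptySet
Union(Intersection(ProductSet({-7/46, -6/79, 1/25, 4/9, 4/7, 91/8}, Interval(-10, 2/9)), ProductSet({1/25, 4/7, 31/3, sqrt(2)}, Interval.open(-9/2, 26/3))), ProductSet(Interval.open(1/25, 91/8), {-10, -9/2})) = Union(ProductSet({1/25, 4/7}, Interval.Lopen(-9/2, 2/9)), ProductSet(Interval.open(1/25, 91/8), {-10, -9/2}))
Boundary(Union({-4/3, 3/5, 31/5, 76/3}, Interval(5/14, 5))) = {-4/3, 5/14, 5, 31/5, 76/3}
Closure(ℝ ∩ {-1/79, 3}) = {-1/79, 3}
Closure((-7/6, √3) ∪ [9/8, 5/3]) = [-7/6, √3]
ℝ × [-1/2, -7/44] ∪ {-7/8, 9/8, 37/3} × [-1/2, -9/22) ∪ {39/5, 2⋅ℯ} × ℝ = ({39/5, 2⋅ℯ} × ℝ) ∪ (ℝ × [-1/2, -7/44])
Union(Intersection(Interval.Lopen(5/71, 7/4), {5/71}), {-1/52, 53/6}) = {-1/52, 53/6}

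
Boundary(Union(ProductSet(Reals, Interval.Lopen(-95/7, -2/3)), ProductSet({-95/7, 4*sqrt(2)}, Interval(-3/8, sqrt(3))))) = Union(ProductSet({-95/7, 4*sqrt(2)}, Interval(-3/8, sqrt(3))), ProductSet(Reals, {-95/7, -2/3}))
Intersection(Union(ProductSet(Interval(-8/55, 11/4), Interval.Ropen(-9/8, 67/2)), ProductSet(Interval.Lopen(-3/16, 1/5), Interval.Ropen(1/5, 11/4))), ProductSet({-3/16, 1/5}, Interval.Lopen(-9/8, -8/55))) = ProductSet({1/5}, Interval.Lopen(-9/8, -8/55))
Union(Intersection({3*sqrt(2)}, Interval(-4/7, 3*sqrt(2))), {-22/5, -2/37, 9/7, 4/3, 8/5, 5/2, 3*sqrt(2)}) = {-22/5, -2/37, 9/7, 4/3, 8/5, 5/2, 3*sqrt(2)}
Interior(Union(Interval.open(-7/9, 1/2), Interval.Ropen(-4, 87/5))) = Interval.open(-4, 87/5)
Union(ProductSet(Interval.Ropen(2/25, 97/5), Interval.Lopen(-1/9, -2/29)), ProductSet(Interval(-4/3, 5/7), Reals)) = Union(ProductSet(Interval(-4/3, 5/7), Reals), ProductSet(Interval.Ropen(2/25, 97/5), Interval.Lopen(-1/9, -2/29)))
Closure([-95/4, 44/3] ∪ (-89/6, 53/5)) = [-95/4, 44/3]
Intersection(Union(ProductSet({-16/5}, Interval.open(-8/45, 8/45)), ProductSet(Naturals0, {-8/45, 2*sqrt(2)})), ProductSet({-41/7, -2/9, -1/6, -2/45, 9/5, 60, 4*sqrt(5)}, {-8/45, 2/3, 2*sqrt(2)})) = ProductSet({60}, {-8/45, 2*sqrt(2)})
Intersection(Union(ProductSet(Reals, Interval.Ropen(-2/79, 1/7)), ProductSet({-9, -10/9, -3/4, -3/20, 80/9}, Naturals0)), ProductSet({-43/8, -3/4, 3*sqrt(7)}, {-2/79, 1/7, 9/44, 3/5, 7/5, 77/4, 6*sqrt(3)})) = ProductSet({-43/8, -3/4, 3*sqrt(7)}, {-2/79})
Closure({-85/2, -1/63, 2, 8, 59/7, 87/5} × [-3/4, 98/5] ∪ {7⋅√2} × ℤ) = ({7⋅√2} × ℤ) ∪ ({-85/2, -1/63, 2, 8, 59/7, 87/5} × [-3/4, 98/5])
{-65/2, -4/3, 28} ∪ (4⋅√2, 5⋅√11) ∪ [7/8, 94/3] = {-65/2, -4/3} ∪ [7/8, 94/3]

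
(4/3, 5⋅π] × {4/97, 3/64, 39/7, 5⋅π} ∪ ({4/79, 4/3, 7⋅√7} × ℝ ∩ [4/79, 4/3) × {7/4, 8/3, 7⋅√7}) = ({4/79} × {7/4, 8/3, 7⋅√7}) ∪ ((4/3, 5⋅π] × {4/97, 3/64, 39/7, 5⋅π})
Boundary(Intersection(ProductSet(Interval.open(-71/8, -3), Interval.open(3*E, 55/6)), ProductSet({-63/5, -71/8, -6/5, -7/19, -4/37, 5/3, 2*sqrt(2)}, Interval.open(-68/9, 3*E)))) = EmptySet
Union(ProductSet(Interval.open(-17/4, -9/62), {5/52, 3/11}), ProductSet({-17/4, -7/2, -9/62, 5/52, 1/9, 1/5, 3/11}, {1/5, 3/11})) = Union(ProductSet({-17/4, -7/2, -9/62, 5/52, 1/9, 1/5, 3/11}, {1/5, 3/11}), ProductSet(Interval.open(-17/4, -9/62), {5/52, 3/11}))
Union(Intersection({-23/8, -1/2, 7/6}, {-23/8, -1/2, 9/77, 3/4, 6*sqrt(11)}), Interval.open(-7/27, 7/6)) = Union({-23/8, -1/2}, Interval.open(-7/27, 7/6))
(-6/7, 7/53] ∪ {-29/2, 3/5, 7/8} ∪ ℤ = ℤ ∪ {-29/2, 3/5, 7/8} ∪ (-6/7, 7/53]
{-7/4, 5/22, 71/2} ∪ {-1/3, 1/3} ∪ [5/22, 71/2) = {-7/4, -1/3} ∪ [5/22, 71/2]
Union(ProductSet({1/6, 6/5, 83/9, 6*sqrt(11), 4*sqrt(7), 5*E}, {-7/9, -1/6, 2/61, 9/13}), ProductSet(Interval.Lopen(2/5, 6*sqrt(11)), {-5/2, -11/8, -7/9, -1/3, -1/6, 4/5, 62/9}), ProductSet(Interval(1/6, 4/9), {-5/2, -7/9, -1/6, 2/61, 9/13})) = Union(ProductSet({1/6, 6/5, 83/9, 6*sqrt(11), 4*sqrt(7), 5*E}, {-7/9, -1/6, 2/61, 9/13}), ProductSet(Interval(1/6, 4/9), {-5/2, -7/9, -1/6, 2/61, 9/13}), ProductSet(Interval.Lopen(2/5, 6*sqrt(11)), {-5/2, -11/8, -7/9, -1/3, -1/6, 4/5, 62/9}))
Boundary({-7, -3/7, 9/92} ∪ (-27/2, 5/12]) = {-27/2, 5/12}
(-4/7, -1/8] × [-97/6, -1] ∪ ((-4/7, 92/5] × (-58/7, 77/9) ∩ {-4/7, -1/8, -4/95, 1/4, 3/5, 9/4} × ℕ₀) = ({-1/8, -4/95, 1/4, 3/5, 9/4} × {0, 1, …, 8}) ∪ ((-4/7, -1/8] × [-97/6, -1])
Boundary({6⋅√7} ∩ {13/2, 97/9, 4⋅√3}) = ∅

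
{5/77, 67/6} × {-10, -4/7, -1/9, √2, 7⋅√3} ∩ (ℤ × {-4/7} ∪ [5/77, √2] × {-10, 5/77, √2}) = {5/77} × {-10, √2}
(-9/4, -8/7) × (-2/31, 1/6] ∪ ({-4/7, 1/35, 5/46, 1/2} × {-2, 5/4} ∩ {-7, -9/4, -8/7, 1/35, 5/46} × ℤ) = ({1/35, 5/46} × {-2}) ∪ ((-9/4, -8/7) × (-2/31, 1/6])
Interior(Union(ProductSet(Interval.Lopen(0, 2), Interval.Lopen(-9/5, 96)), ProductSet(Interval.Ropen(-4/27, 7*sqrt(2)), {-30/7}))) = ProductSet(Interval.open(0, 2), Interval.open(-9/5, 96))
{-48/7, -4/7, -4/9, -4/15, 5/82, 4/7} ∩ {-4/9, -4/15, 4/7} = {-4/9, -4/15, 4/7}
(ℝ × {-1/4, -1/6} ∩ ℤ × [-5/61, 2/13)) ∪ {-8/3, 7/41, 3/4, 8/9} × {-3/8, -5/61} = {-8/3, 7/41, 3/4, 8/9} × {-3/8, -5/61}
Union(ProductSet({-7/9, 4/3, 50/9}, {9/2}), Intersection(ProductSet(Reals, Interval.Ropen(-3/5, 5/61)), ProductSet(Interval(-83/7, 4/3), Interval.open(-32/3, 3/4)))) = Union(ProductSet({-7/9, 4/3, 50/9}, {9/2}), ProductSet(Interval(-83/7, 4/3), Interval.Ropen(-3/5, 5/61)))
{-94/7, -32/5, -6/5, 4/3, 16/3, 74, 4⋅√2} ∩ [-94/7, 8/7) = {-94/7, -32/5, -6/5}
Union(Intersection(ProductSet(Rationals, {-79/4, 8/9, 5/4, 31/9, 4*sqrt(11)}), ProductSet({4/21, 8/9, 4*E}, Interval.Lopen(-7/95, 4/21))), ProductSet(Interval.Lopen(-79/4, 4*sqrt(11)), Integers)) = ProductSet(Interval.Lopen(-79/4, 4*sqrt(11)), Integers)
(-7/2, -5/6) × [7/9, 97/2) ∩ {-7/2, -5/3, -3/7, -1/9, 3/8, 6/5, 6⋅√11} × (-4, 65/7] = {-5/3} × [7/9, 65/7]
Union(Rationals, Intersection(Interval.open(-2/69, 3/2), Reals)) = Union(Interval(-2/69, 3/2), Rationals)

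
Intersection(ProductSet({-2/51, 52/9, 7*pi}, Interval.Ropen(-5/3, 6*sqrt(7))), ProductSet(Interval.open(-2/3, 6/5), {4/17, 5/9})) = ProductSet({-2/51}, {4/17, 5/9})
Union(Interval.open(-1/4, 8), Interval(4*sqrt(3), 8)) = Interval.Lopen(-1/4, 8)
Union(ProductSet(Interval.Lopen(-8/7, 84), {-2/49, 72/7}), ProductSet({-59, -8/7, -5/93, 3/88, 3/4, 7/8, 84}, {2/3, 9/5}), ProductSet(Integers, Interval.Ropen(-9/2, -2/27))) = Union(ProductSet({-59, -8/7, -5/93, 3/88, 3/4, 7/8, 84}, {2/3, 9/5}), ProductSet(Integers, Interval.Ropen(-9/2, -2/27)), ProductSet(Interval.Lopen(-8/7, 84), {-2/49, 72/7}))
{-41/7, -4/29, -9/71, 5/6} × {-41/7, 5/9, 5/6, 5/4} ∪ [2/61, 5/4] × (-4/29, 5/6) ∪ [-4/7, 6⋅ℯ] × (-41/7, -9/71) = ({-41/7, -4/29, -9/71, 5/6} × {-41/7, 5/9, 5/6, 5/4}) ∪ ([2/61, 5/4] × (-4/29, 5/6)) ∪ ([-4/7, 6⋅ℯ] × (-41/7, -9/71))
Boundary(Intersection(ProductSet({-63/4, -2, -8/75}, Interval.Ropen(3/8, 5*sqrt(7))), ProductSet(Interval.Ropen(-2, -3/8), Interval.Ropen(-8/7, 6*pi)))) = ProductSet({-2}, Interval(3/8, 5*sqrt(7)))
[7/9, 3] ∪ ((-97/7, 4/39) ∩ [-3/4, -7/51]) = [-3/4, -7/51] ∪ [7/9, 3]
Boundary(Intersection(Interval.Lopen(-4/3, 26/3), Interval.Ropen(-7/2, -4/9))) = {-4/3, -4/9}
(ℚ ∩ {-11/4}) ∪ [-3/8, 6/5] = {-11/4} ∪ [-3/8, 6/5]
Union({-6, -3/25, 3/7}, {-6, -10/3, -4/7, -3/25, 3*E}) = {-6, -10/3, -4/7, -3/25, 3/7, 3*E}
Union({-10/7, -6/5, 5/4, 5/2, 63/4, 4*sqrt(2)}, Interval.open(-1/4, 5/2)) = Union({-10/7, -6/5, 63/4, 4*sqrt(2)}, Interval.Lopen(-1/4, 5/2))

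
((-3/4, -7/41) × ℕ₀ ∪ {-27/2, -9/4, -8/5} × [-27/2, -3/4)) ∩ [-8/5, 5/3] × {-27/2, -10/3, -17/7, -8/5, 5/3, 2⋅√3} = {-8/5} × {-27/2, -10/3, -17/7, -8/5}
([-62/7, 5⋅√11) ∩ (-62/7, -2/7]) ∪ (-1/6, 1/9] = (-62/7, -2/7] ∪ (-1/6, 1/9]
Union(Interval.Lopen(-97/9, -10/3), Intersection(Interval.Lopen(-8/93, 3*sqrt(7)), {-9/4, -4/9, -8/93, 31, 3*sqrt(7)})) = Union({3*sqrt(7)}, Interval.Lopen(-97/9, -10/3))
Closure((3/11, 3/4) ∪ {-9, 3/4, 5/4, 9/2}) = {-9, 5/4, 9/2} ∪ [3/11, 3/4]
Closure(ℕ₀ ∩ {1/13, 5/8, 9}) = {9}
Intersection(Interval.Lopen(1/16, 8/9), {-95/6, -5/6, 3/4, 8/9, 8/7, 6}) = {3/4, 8/9}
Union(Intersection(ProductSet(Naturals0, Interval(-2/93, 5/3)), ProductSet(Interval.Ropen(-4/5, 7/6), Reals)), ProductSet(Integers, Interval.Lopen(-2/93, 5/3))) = Union(ProductSet(Integers, Interval.Lopen(-2/93, 5/3)), ProductSet(Range(0, 2, 1), Interval(-2/93, 5/3)))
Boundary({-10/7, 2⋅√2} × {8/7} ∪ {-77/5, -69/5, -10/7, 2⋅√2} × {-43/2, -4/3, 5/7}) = ({-10/7, 2⋅√2} × {8/7}) ∪ ({-77/5, -69/5, -10/7, 2⋅√2} × {-43/2, -4/3, 5/7})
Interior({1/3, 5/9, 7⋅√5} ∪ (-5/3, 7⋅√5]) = (-5/3, 7⋅√5)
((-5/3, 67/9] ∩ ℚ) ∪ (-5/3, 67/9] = (-5/3, 67/9] ∪ (ℚ ∩ (-5/3, 67/9])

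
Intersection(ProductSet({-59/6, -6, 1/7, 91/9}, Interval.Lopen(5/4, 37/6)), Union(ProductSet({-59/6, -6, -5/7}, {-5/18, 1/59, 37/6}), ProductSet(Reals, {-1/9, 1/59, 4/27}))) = ProductSet({-59/6, -6}, {37/6})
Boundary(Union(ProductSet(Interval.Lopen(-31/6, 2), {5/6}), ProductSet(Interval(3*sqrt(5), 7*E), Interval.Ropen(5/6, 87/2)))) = Union(ProductSet({3*sqrt(5), 7*E}, Interval(5/6, 87/2)), ProductSet(Interval(-31/6, 2), {5/6}), ProductSet(Interval(3*sqrt(5), 7*E), {5/6, 87/2}))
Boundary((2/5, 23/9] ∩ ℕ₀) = {1, 2}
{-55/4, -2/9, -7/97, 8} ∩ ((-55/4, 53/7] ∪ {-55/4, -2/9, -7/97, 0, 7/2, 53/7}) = {-55/4, -2/9, -7/97}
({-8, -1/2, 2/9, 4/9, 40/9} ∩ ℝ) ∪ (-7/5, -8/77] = {-8, 2/9, 4/9, 40/9} ∪ (-7/5, -8/77]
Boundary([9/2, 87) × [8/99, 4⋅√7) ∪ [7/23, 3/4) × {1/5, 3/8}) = ([7/23, 3/4] × {1/5, 3/8}) ∪ ({9/2, 87} × [8/99, 4⋅√7]) ∪ ([9/2, 87] × {8/99, 4⋅√7})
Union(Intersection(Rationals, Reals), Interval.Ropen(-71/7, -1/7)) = Union(Interval(-71/7, -1/7), Rationals)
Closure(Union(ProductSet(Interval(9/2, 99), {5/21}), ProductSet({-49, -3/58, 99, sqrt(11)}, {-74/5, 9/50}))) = Union(ProductSet({-49, -3/58, 99, sqrt(11)}, {-74/5, 9/50}), ProductSet(Interval(9/2, 99), {5/21}))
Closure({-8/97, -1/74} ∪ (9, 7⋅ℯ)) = {-8/97, -1/74} ∪ [9, 7⋅ℯ]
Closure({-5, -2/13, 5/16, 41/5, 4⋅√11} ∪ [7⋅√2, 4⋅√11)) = {-5, -2/13, 5/16, 41/5} ∪ [7⋅√2, 4⋅√11]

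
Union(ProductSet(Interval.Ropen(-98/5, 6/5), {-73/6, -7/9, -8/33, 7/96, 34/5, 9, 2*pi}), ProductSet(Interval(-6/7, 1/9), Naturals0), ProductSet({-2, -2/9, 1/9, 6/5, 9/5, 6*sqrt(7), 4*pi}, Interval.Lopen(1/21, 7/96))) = Union(ProductSet({-2, -2/9, 1/9, 6/5, 9/5, 6*sqrt(7), 4*pi}, Interval.Lopen(1/21, 7/96)), ProductSet(Interval.Ropen(-98/5, 6/5), {-73/6, -7/9, -8/33, 7/96, 34/5, 9, 2*pi}), ProductSet(Interval(-6/7, 1/9), Naturals0))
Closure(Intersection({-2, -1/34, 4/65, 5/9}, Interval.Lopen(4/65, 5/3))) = {5/9}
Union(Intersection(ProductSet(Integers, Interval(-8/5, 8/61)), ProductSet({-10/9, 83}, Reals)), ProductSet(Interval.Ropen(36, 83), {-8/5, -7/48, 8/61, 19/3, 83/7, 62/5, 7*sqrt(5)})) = Union(ProductSet({83}, Interval(-8/5, 8/61)), ProductSet(Interval.Ropen(36, 83), {-8/5, -7/48, 8/61, 19/3, 83/7, 62/5, 7*sqrt(5)}))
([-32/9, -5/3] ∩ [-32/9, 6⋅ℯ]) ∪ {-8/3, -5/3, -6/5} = [-32/9, -5/3] ∪ {-6/5}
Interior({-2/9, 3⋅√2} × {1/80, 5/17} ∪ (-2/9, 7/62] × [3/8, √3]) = (-2/9, 7/62) × (3/8, √3)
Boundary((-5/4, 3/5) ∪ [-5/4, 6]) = {-5/4, 6}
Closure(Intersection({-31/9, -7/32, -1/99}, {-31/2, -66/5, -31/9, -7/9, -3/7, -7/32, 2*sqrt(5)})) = {-31/9, -7/32}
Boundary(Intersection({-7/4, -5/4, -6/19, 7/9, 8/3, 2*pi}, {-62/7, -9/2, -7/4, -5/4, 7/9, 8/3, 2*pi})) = {-7/4, -5/4, 7/9, 8/3, 2*pi}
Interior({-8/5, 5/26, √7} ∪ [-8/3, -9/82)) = (-8/3, -9/82)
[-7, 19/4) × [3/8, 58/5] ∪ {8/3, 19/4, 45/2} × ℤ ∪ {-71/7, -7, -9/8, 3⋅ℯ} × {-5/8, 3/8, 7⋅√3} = ({8/3, 19/4, 45/2} × ℤ) ∪ ([-7, 19/4) × [3/8, 58/5]) ∪ ({-71/7, -7, -9/8, 3⋅ℯ} × {-5/8, 3/8, 7⋅√3})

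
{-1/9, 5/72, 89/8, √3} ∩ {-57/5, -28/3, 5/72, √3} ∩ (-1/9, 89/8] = {5/72, √3}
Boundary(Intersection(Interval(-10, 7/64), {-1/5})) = {-1/5}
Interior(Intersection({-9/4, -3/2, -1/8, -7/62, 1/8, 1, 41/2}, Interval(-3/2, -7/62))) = EmptySet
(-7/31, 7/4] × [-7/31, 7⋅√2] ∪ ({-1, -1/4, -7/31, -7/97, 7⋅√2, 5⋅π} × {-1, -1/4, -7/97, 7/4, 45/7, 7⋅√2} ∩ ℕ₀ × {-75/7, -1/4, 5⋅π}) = (-7/31, 7/4] × [-7/31, 7⋅√2]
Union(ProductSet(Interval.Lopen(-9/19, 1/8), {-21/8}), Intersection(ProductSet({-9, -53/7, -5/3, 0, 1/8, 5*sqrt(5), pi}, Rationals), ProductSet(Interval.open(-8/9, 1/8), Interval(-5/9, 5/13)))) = Union(ProductSet({0}, Intersection(Interval(-5/9, 5/13), Rationals)), ProductSet(Interval.Lopen(-9/19, 1/8), {-21/8}))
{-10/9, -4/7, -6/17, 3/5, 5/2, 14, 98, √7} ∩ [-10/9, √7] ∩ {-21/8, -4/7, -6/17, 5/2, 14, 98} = {-4/7, -6/17, 5/2}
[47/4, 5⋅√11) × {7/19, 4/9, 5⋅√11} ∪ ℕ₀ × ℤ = (ℕ₀ × ℤ) ∪ ([47/4, 5⋅√11) × {7/19, 4/9, 5⋅√11})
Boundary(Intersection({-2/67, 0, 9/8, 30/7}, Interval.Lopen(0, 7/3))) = {9/8}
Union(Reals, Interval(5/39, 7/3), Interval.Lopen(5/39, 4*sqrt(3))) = Interval(-oo, oo)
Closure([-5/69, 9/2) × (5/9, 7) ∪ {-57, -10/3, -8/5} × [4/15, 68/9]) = ({-5/69, 9/2} × [5/9, 7]) ∪ ([-5/69, 9/2] × {5/9, 7}) ∪ ({-57, -10/3, -8/5} × [4/15, 68/9]) ∪ ([-5/69, 9/2) × (5/9, 7))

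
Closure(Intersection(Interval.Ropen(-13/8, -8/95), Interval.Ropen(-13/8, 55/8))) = Interval(-13/8, -8/95)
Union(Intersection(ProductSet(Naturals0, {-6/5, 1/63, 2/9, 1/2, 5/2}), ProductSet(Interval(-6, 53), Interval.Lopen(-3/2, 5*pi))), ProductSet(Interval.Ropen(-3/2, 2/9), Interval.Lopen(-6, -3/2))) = Union(ProductSet(Interval.Ropen(-3/2, 2/9), Interval.Lopen(-6, -3/2)), ProductSet(Range(0, 54, 1), {-6/5, 1/63, 2/9, 1/2, 5/2}))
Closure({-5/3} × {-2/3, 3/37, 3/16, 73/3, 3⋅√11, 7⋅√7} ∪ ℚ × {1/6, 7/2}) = (ℝ × {1/6, 7/2}) ∪ ({-5/3} × {-2/3, 3/37, 3/16, 73/3, 3⋅√11, 7⋅√7})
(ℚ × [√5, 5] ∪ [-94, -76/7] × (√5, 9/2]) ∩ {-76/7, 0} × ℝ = {-76/7, 0} × [√5, 5]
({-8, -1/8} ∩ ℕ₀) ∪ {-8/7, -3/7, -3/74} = {-8/7, -3/7, -3/74}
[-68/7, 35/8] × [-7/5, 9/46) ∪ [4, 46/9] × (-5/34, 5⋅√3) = ([-68/7, 35/8] × [-7/5, 9/46)) ∪ ([4, 46/9] × (-5/34, 5⋅√3))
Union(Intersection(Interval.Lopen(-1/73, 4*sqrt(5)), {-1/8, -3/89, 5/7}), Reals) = Reals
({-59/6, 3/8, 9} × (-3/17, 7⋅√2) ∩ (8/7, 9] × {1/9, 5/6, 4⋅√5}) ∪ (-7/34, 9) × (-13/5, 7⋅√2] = ({9} × {1/9, 5/6, 4⋅√5}) ∪ ((-7/34, 9) × (-13/5, 7⋅√2])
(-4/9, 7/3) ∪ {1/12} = (-4/9, 7/3)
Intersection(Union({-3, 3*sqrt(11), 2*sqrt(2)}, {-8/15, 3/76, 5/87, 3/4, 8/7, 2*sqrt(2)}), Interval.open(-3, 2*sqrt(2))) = {-8/15, 3/76, 5/87, 3/4, 8/7}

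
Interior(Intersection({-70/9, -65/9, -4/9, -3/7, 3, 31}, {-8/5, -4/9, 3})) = EmptySet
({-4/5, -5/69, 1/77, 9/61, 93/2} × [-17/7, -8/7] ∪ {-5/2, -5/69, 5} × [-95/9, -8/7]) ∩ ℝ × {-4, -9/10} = {-5/2, -5/69, 5} × {-4}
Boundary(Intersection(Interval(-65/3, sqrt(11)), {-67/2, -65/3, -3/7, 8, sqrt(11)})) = {-65/3, -3/7, sqrt(11)}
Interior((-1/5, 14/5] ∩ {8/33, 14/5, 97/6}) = ∅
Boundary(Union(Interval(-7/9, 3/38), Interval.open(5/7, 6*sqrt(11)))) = {-7/9, 3/38, 5/7, 6*sqrt(11)}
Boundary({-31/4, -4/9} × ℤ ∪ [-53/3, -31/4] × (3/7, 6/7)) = ({-31/4, -4/9} × ℤ) ∪ ({-53/3, -31/4} × [3/7, 6/7]) ∪ ([-53/3, -31/4] × {3/7, 6/7})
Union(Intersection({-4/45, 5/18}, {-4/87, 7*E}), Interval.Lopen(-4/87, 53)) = Interval.Lopen(-4/87, 53)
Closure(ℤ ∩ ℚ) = ℤ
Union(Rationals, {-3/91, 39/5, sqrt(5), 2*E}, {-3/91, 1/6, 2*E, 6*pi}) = Union({sqrt(5), 2*E, 6*pi}, Rationals)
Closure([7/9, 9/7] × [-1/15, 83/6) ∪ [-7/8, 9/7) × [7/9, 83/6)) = ([-7/8, 9/7] × {83/6}) ∪ ({-7/8, 9/7} × [7/9, 83/6]) ∪ ([-7/8, 9/7) × [7/9, 83/6)) ∪ ([7/9, 9/7] × [-1/15, 83/6]) ∪ (([-7/8, 7/9] ∪ {9/7}) × {7/9, 83/6})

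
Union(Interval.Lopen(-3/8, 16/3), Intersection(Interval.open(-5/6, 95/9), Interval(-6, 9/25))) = Interval.Lopen(-5/6, 16/3)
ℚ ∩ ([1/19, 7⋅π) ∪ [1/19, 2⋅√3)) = ℚ ∩ [1/19, 7⋅π)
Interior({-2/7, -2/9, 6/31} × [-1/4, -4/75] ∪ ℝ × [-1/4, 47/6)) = ℝ × (-1/4, 47/6)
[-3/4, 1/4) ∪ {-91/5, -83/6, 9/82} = {-91/5, -83/6} ∪ [-3/4, 1/4)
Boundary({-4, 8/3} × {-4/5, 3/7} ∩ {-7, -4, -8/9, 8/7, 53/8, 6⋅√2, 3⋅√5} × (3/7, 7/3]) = ∅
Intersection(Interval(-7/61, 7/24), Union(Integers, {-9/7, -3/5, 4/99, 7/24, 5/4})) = Union({4/99, 7/24}, Range(0, 1, 1))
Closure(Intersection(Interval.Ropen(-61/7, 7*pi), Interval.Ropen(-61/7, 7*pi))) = Interval(-61/7, 7*pi)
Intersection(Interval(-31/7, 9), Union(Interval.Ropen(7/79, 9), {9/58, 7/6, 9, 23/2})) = Interval(7/79, 9)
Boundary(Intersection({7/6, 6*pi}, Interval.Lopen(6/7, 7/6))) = {7/6}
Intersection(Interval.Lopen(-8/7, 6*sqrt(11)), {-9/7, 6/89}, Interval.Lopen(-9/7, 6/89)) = {6/89}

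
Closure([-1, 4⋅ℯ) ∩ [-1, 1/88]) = [-1, 1/88]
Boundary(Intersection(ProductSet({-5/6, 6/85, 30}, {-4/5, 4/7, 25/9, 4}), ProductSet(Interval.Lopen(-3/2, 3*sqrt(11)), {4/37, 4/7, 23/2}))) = ProductSet({-5/6, 6/85}, {4/7})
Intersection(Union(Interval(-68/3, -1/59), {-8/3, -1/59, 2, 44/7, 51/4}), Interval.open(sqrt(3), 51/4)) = {2, 44/7}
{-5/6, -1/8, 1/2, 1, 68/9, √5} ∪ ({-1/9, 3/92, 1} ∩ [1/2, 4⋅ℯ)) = {-5/6, -1/8, 1/2, 1, 68/9, √5}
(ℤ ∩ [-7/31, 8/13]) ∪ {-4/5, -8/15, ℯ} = {-4/5, -8/15, ℯ} ∪ {0}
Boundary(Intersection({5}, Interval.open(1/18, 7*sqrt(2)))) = {5}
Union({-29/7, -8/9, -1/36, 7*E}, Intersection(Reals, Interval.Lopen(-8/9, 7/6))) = Union({-29/7, 7*E}, Interval(-8/9, 7/6))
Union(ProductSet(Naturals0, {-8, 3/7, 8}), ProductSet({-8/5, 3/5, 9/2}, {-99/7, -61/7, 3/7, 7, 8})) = Union(ProductSet({-8/5, 3/5, 9/2}, {-99/7, -61/7, 3/7, 7, 8}), ProductSet(Naturals0, {-8, 3/7, 8}))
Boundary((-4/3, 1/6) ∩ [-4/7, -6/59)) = {-4/7, -6/59}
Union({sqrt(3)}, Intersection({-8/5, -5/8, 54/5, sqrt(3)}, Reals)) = {-8/5, -5/8, 54/5, sqrt(3)}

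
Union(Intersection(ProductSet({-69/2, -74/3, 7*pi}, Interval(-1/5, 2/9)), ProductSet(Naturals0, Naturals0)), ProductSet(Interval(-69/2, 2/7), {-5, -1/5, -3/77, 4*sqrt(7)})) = ProductSet(Interval(-69/2, 2/7), {-5, -1/5, -3/77, 4*sqrt(7)})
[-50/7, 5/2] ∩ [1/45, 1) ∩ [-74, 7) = [1/45, 1)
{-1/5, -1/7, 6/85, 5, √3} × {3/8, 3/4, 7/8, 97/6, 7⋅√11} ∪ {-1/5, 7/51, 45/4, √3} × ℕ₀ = ({-1/5, 7/51, 45/4, √3} × ℕ₀) ∪ ({-1/5, -1/7, 6/85, 5, √3} × {3/8, 3/4, 7/8, 97/6, 7⋅√11})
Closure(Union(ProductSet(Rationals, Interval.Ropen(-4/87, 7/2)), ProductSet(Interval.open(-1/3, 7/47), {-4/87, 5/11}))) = ProductSet(Reals, Interval(-4/87, 7/2))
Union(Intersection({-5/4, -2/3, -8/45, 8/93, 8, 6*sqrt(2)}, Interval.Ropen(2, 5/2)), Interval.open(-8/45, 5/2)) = Interval.open(-8/45, 5/2)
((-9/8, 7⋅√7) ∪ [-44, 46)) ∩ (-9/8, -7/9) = (-9/8, -7/9)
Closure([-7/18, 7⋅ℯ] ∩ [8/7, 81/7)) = [8/7, 81/7]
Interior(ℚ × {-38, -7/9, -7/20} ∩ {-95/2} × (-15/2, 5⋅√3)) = ∅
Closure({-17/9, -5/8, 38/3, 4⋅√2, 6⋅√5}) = {-17/9, -5/8, 38/3, 4⋅√2, 6⋅√5}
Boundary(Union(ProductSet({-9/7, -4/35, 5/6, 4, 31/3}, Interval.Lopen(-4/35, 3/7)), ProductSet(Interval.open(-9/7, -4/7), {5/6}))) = Union(ProductSet({-9/7, -4/35, 5/6, 4, 31/3}, Interval(-4/35, 3/7)), ProductSet(Interval(-9/7, -4/7), {5/6}))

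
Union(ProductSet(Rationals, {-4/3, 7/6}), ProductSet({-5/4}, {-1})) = Union(ProductSet({-5/4}, {-1}), ProductSet(Rationals, {-4/3, 7/6}))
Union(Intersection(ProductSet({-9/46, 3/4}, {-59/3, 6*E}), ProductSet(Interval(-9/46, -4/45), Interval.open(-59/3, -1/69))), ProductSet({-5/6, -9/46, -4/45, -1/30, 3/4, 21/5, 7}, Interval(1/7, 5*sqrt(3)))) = ProductSet({-5/6, -9/46, -4/45, -1/30, 3/4, 21/5, 7}, Interval(1/7, 5*sqrt(3)))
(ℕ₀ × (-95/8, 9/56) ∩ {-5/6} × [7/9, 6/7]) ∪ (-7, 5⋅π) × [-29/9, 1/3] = (-7, 5⋅π) × [-29/9, 1/3]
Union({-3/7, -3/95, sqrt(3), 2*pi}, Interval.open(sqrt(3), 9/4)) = Union({-3/7, -3/95, 2*pi}, Interval.Ropen(sqrt(3), 9/4))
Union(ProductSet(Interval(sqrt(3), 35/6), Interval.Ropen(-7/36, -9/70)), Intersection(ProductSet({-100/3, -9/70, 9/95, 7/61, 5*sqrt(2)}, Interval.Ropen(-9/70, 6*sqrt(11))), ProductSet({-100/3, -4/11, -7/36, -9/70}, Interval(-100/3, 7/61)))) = Union(ProductSet({-100/3, -9/70}, Interval(-9/70, 7/61)), ProductSet(Interval(sqrt(3), 35/6), Interval.Ropen(-7/36, -9/70)))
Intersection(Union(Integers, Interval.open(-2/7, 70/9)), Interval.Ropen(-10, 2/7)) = Union(Interval.open(-2/7, 2/7), Range(-10, 1, 1))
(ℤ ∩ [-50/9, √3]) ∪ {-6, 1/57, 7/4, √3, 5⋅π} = {-6, 1/57, 7/4, √3, 5⋅π} ∪ {-5, -4, …, 1}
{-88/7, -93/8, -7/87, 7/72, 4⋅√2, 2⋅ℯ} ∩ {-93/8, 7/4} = {-93/8}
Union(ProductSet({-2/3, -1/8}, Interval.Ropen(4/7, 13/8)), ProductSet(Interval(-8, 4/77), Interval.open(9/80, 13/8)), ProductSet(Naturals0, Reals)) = Union(ProductSet(Interval(-8, 4/77), Interval.open(9/80, 13/8)), ProductSet(Naturals0, Reals))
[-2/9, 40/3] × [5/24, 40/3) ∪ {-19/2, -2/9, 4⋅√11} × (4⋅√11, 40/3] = ([-2/9, 40/3] × [5/24, 40/3)) ∪ ({-19/2, -2/9, 4⋅√11} × (4⋅√11, 40/3])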